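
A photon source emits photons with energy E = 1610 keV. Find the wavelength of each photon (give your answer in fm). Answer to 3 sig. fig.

770 fm

Take h = 6.62607015e-34 J·s, c = 2.99792458e8 m/s, 1 eV = 1.602176634e-19 J.
In SI units: E = 1610 keV = 2.5795e-13 J.
For a photon λ = hc/E, so λ = 7.701e-13 m.
Converting to fm: λ = 770.1 fm ≈ 770 fm.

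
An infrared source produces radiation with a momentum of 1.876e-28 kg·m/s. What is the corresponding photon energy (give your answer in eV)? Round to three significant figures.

0.351 eV

Take c = 2.99792458e8 m/s, 1 eV = 1.602176634e-19 J.
Since E = pc for a photon, E = 5.624e-20 J.
Converting to eV: E = 0.3510 eV ≈ 0.351 eV.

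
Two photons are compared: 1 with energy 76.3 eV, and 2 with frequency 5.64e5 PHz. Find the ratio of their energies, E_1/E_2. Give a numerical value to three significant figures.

E_1 = 1.222e-17 J (from energy = 76.3 eV, via E given directly).
E_2 = 3.737e-13 J (from frequency = 5.64e5 PHz, via E = hf).
Ratio = 1.222e-17 / 3.737e-13 = 3.27e-5.

3.27e-5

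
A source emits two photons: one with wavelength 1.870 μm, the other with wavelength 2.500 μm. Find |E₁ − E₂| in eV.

0.167 eV

Using E = hc/λ: E₁ = 1.0623 × 10^-19 J, E₂ = 7.9458 × 10^-20 J.
|ΔE| = |1.0623 × 10^-19 − 7.9458 × 10^-20| = 2.68 × 10^-20 J = 0.167 eV.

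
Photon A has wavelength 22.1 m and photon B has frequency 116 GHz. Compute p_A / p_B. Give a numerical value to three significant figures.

p_A = 2.998 × 10^-35 kg·m/s (from wavelength = 22.1 m, via p = h/λ).
p_B = 2.564 × 10^-31 kg·m/s (from frequency = 116 GHz, via p = hf/c).
Ratio = 2.998 × 10^-35 / 2.564 × 10^-31 = 1.17 × 10^-4.

1.17 × 10^-4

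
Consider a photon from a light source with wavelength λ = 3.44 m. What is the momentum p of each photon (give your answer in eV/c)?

3.60e-7 eV/c

(h = 6.62607015e-34 J·s, c = 2.99792458e8 m/s, 1 eV = 1.602176634e-19 J.)
Since p = h/λ for a photon, p = 1.926e-34 kg·m/s.
Converting to eV/c: p = 3.604e-7 eV/c ≈ 3.60e-7 eV/c.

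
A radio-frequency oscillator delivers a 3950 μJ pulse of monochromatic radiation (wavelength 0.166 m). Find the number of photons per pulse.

3.30 × 10^21 photons

Per-photon energy: E = 1.197 × 10^-24 J (from wavelength = 0.166 m).
N = E_total / E_photon = 0.00395 J / 1.197 × 10^-24 J = 3.30 × 10^21.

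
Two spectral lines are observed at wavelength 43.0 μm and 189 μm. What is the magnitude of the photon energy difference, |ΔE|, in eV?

0.0223 eV

Using E = hc/λ: E₁ = 4.620 × 10^-21 J, E₂ = 1.051 × 10^-21 J.
|ΔE| = |4.620 × 10^-21 − 1.051 × 10^-21| = 3.57 × 10^-21 J = 0.0223 eV.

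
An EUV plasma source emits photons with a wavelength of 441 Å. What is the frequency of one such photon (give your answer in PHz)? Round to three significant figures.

6.80 PHz

Convert to SI: λ = 441 Å = 4.41e-8 m.
The photon relation is f = c/λ, giving f = 6.798e15 Hz.
Converting to PHz: f = 6.798 PHz ≈ 6.80 PHz.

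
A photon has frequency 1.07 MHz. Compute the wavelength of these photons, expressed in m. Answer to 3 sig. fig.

Convert to SI: f = 1.07 MHz = 1.07e6 Hz.
Since λ = c/f for a photon, λ = 280.2 m.
So λ ≈ 280 m.

280 m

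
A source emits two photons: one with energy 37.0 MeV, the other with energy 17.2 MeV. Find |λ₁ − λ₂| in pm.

0.0386 pm

Using λ = hc/E: λ₁ = 3.351 × 10^-14 m, λ₂ = 7.208 × 10^-14 m.
|Δλ| = |3.351 × 10^-14 − 7.208 × 10^-14| = 3.86 × 10^-14 m = 0.0386 pm.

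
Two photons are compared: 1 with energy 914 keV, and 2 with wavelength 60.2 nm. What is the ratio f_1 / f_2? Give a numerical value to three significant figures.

4.44 × 10^4

f_1 = 2.210 × 10^20 Hz (from energy = 914 keV, via f = E/h).
f_2 = 4.980 × 10^15 Hz (from wavelength = 60.2 nm, via f = c/λ).
Ratio = 2.210 × 10^20 / 4.980 × 10^15 = 4.44 × 10^4.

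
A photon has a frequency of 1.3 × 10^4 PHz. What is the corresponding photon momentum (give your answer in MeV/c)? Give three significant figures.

(h = 6.62607015 × 10^-34 J·s, c = 2.99792458 × 10^8 m/s, 1 eV = 1.602176634 × 10^-19 J.)
First convert: f = 1.3 × 10^4 PHz = 1.3 × 10^19 Hz.
Since p = hf/c for a photon, p = 2.873 × 10^-23 kg·m/s.
Converting to MeV/c: p = 0.05376 MeV/c ≈ 0.0538 MeV/c.

0.0538 MeV/c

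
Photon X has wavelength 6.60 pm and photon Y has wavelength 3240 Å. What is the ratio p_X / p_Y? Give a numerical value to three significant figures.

4.91 × 10^4

p_X = 1.004 × 10^-22 kg·m/s (from wavelength = 6.60 pm, via p = h/λ).
p_Y = 2.045 × 10^-27 kg·m/s (from wavelength = 3240 Å, via p = h/λ).
Ratio = 1.004 × 10^-22 / 2.045 × 10^-27 = 4.91 × 10^4.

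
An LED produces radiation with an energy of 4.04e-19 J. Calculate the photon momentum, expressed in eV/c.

2.52 eV/c

Apply p = E/c: p = 1.348e-27 kg·m/s.
Converting to eV/c: p = 2.522 eV/c ≈ 2.52 eV/c.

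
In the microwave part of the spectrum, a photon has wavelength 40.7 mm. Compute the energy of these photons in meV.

0.0305 meV

Convert to SI: λ = 40.7 mm = 0.0407 m.
The photon relation is E = hc/λ, giving E = 4.881 × 10^-24 J.
Converting to meV: E = 0.03046 meV ≈ 0.0305 meV.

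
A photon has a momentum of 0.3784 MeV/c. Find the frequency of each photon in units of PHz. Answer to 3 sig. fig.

9.15 × 10^4 PHz

In SI units: p = 0.3784 MeV/c = 2.0223 × 10^-22 kg·m/s.
For a photon f = pc/h, so f = 9.150 × 10^19 Hz.
Converting to PHz: f = 91500 PHz ≈ 9.15 × 10^4 PHz.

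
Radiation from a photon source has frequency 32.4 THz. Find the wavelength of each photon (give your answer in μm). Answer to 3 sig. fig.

First convert: f = 32.4 THz = 3.24 × 10^13 Hz.
The photon relation is λ = c/f, giving λ = 9.253 × 10^-6 m.
Converting to μm: λ = 9.253 μm ≈ 9.25 μm.

9.25 μm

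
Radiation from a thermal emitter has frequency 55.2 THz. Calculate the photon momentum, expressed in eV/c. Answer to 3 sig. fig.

0.228 eV/c

Convert to SI: f = 55.2 THz = 5.52e13 Hz.
Apply p = hf/c: p = 1.220e-28 kg·m/s.
Converting to eV/c: p = 0.2283 eV/c ≈ 0.228 eV/c.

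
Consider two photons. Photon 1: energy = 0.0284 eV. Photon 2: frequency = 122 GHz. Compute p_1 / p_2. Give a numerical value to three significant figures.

p_1 = 1.518 × 10^-29 kg·m/s (from energy = 0.0284 eV, via p = E/c).
p_2 = 2.696 × 10^-31 kg·m/s (from frequency = 122 GHz, via p = hf/c).
Ratio = 1.518 × 10^-29 / 2.696 × 10^-31 = 56.3.

56.3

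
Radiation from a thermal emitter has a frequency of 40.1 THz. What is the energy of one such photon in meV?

In SI units: f = 40.1 THz = 4.01 × 10^13 Hz.
Since E = hf for a photon, E = 2.657 × 10^-20 J.
Converting to meV: E = 165.8 meV ≈ 166 meV.

166 meV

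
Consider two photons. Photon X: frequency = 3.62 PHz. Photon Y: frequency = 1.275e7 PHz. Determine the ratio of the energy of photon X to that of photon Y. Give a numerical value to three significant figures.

2.84e-7

E_X = 2.399e-18 J (from frequency = 3.62 PHz, via E = hf).
E_Y = 8.448e-12 J (from frequency = 1.275e7 PHz, via E = hf).
Ratio = 2.399e-18 / 8.448e-12 = 2.84e-7.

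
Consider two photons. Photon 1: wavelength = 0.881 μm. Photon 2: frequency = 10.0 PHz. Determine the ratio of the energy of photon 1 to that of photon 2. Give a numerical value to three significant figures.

E_1 = 2.255 × 10^-19 J (from wavelength = 0.881 μm, via E = hc/λ).
E_2 = 6.626 × 10^-18 J (from frequency = 10.0 PHz, via E = hf).
Ratio = 2.255 × 10^-19 / 6.626 × 10^-18 = 0.0340.

0.0340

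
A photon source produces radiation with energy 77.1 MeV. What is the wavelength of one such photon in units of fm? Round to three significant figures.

16.1 fm

(h = 6.62607015e-34 J·s, c = 2.99792458e8 m/s, 1 eV = 1.602176634e-19 J.)
Convert to SI: E = 77.1 MeV = 1.2353e-11 J.
Since λ = hc/E for a photon, λ = 1.608e-14 m.
Converting to fm: λ = 16.08 fm ≈ 16.1 fm.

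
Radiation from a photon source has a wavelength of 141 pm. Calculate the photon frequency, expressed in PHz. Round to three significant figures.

Take c = 2.99792458 × 10^8 m/s.
First convert: λ = 141 pm = 1.41 × 10^-10 m.
The photon relation is f = c/λ, giving f = 2.126 × 10^18 Hz.
Converting to PHz: f = 2126 PHz ≈ 2130 PHz.

2130 PHz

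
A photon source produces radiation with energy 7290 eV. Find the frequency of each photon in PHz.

1760 PHz

In SI units: E = 7290 eV = 1.1680·10^-15 J.
Apply f = E/h: f = 1.763·10^18 Hz.
Converting to PHz: f = 1763 PHz ≈ 1760 PHz.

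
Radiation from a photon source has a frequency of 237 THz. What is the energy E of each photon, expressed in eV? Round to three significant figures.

0.980 eV

In SI units: f = 237 THz = 2.37e14 Hz.
Apply E = hf: E = 1.570e-19 J.
Converting to eV: E = 0.9802 eV ≈ 0.980 eV.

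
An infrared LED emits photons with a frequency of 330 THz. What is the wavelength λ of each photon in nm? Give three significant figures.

Convert to SI: f = 330 THz = 3.3 × 10^14 Hz.
Since λ = c/f for a photon, λ = 9.085 × 10^-7 m.
Converting to nm: λ = 908.5 nm ≈ 908 nm.

908 nm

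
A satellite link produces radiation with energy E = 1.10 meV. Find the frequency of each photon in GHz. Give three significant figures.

266 GHz

Take h = 6.62607015e-34 J·s, 1 eV = 1.602176634e-19 J.
First convert: E = 1.10 meV = 1.7624e-22 J.
Apply f = E/h: f = 2.660e11 Hz.
Converting to GHz: f = 266.0 GHz ≈ 266 GHz.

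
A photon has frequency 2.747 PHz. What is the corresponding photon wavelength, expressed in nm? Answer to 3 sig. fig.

Use c = 2.99792458·10^8 m/s.
In SI units: f = 2.747 PHz = 2.747·10^15 Hz.
Apply λ = c/f: λ = 1.091·10^-7 m.
Converting to nm: λ = 109.1 nm ≈ 109 nm.

109 nm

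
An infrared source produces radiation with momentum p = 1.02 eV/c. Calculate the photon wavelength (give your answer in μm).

(h = 6.62607015 × 10^-34 J·s, c = 2.99792458 × 10^8 m/s, 1 eV = 1.602176634 × 10^-19 J.)
In SI units: p = 1.02 eV/c = 5.4512 × 10^-28 kg·m/s.
Apply λ = h/p: λ = 1.216 × 10^-6 m.
Converting to μm: λ = 1.216 μm ≈ 1.22 μm.

1.22 μm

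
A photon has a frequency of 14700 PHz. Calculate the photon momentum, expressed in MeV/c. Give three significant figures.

0.0608 MeV/c

Use h = 6.62607015 × 10^-34 J·s, c = 2.99792458 × 10^8 m/s, 1 eV = 1.602176634 × 10^-19 J.
First convert: f = 14700 PHz = 1.47 × 10^19 Hz.
Since p = hf/c for a photon, p = 3.249 × 10^-23 kg·m/s.
Converting to MeV/c: p = 0.06079 MeV/c ≈ 0.0608 MeV/c.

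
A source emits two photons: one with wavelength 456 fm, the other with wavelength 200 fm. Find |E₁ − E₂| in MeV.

3.48 MeV

Using E = hc/λ: E₁ = 4.356 × 10^-13 J, E₂ = 9.932 × 10^-13 J.
|ΔE| = |4.356 × 10^-13 − 9.932 × 10^-13| = 5.58 × 10^-13 J = 3.48 MeV.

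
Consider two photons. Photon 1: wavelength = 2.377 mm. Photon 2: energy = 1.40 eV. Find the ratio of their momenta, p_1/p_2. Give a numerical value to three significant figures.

3.73 × 10^-4

p_1 = 2.788 × 10^-31 kg·m/s (from wavelength = 2.377 mm, via p = h/λ).
p_2 = 7.482 × 10^-28 kg·m/s (from energy = 1.40 eV, via p = E/c).
Ratio = 2.788 × 10^-31 / 7.482 × 10^-28 = 3.73 × 10^-4.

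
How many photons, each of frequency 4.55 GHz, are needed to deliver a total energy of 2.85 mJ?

Per-photon energy: E = 3.015 × 10^-24 J (from frequency = 4.55 GHz).
N = E_total / E_photon = 0.00285 J / 3.015 × 10^-24 J = 9.45 × 10^20.

9.45 × 10^20 photons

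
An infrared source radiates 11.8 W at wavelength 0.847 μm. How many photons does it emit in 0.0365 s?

Total energy: E_total = P·t = 11.8 × 0.0365 = 0.4307 J.
Per-photon energy: E = 2.345 × 10^-19 J.
N = E_total / E_photon = 1.84 × 10^18.

1.84 × 10^18 photons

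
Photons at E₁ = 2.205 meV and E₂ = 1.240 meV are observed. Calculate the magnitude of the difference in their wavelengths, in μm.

438 μm

Using λ = hc/E: λ₁ = 5.6229 × 10^-4 m, λ₂ = 9.9987 × 10^-4 m.
|Δλ| = |5.6229 × 10^-4 − 9.9987 × 10^-4| = 4.38 × 10^-4 m = 438 μm.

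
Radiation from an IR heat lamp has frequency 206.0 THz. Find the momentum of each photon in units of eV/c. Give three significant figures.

(h = 6.62607015·10^-34 J·s, c = 2.99792458·10^8 m/s, 1 eV = 1.602176634·10^-19 J.)
Convert to SI: f = 206.0 THz = 2.060·10^14 Hz.
The photon relation is p = hf/c, giving p = 4.553·10^-28 kg·m/s.
Converting to eV/c: p = 0.8519 eV/c ≈ 0.852 eV/c.

0.852 eV/c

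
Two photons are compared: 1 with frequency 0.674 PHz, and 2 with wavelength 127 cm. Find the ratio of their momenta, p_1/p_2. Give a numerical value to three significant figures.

2.86 × 10^6

p_1 = 1.490 × 10^-27 kg·m/s (from frequency = 0.674 PHz, via p = hf/c).
p_2 = 5.217 × 10^-34 kg·m/s (from wavelength = 127 cm, via p = h/λ).
Ratio = 1.490 × 10^-27 / 5.217 × 10^-34 = 2.86 × 10^6.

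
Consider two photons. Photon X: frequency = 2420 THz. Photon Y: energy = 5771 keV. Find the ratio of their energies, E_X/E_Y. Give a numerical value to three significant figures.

E_X = 1.604 × 10^-18 J (from frequency = 2420 THz, via E = hf).
E_Y = 9.246 × 10^-13 J (from energy = 5771 keV, via E given directly).
Ratio = 1.604 × 10^-18 / 9.246 × 10^-13 = 1.73 × 10^-6.

1.73 × 10^-6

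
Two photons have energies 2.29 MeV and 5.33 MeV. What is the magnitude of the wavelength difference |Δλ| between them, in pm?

0.309 pm

Using λ = hc/E: λ₁ = 5.414·10^-13 m, λ₂ = 2.326·10^-13 m.
|Δλ| = |5.414·10^-13 − 2.326·10^-13| = 3.09·10^-13 m = 0.309 pm.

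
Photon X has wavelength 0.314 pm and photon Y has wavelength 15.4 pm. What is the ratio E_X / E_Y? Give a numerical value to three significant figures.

E_X = 6.326e-13 J (from wavelength = 0.314 pm, via E = hc/λ).
E_Y = 1.290e-14 J (from wavelength = 15.4 pm, via E = hc/λ).
Ratio = 6.326e-13 / 1.290e-14 = 49.0.

49.0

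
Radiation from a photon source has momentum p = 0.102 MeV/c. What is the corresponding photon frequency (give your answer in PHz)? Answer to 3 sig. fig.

Convert to SI: p = 0.102 MeV/c = 5.4512·10^-23 kg·m/s.
The photon relation is f = pc/h, giving f = 2.466·10^19 Hz.
Converting to PHz: f = 24660 PHz ≈ 2.47·10^4 PHz.

2.47·10^4 PHz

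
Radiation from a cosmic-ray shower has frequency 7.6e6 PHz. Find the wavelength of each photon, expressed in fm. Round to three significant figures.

39.4 fm

Take c = 2.99792458e8 m/s.
In SI units: f = 7.6e6 PHz = 7.6e21 Hz.
Apply λ = c/f: λ = 3.945e-14 m.
Converting to fm: λ = 39.45 fm ≈ 39.4 fm.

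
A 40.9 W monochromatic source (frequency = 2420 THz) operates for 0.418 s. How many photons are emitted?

1.07 × 10^19 photons

Total energy: E_total = P·t = 40.9 × 0.418 = 17.10 J.
Per-photon energy: E = 1.604 × 10^-18 J.
N = E_total / E_photon = 1.07 × 10^19.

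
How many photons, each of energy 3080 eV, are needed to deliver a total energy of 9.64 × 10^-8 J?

Per-photon energy: E = 4.935 × 10^-16 J (from energy = 3080 eV).
N = E_total / E_photon = 9.64 × 10^-8 J / 4.935 × 10^-16 J = 1.95 × 10^8.

1.95 × 10^8 photons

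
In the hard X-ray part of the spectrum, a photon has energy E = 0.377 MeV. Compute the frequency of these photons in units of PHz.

Use h = 6.62607015 × 10^-34 J·s, 1 eV = 1.602176634 × 10^-19 J.
In SI units: E = 0.377 MeV = 6.0402 × 10^-14 J.
Since f = E/h for a photon, f = 9.116 × 10^19 Hz.
Converting to PHz: f = 91160 PHz ≈ 9.12 × 10^4 PHz.

9.12 × 10^4 PHz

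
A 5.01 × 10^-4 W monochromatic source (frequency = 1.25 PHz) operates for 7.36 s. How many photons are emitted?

4.45 × 10^15 photons

Total energy: E_total = P·t = 5.01 × 10^-4 × 7.36 = 0.003687 J.
Per-photon energy: E = 8.283 × 10^-19 J.
N = E_total / E_photon = 4.45 × 10^15.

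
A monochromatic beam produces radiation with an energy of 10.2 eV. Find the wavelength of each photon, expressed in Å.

Convert to SI: E = 10.2 eV = 1.6342 × 10^-18 J.
The photon relation is λ = hc/E, giving λ = 1.216 × 10^-7 m.
Converting to Å: λ = 1216 Å ≈ 1220 Å.

1220 Å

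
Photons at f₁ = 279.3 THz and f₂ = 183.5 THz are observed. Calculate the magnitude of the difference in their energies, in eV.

Using E = hf: E₁ = 1.8507e-19 J, E₂ = 1.2159e-19 J.
|ΔE| = |1.8507e-19 − 1.2159e-19| = 6.35e-20 J = 0.396 eV.

0.396 eV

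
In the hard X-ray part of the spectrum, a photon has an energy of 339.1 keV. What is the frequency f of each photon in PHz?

(h = 6.62607015e-34 J·s, 1 eV = 1.602176634e-19 J.)
In SI units: E = 339.1 keV = 5.4330e-14 J.
The photon relation is f = E/h, giving f = 8.199e19 Hz.
Converting to PHz: f = 81990 PHz ≈ 8.20e4 PHz.

8.20e4 PHz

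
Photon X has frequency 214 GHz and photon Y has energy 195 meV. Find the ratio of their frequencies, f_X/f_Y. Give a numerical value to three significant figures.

4.54e-3

f_X = 2.140e11 Hz (from frequency = 214 GHz, via f given directly).
f_Y = 4.715e13 Hz (from energy = 195 meV, via f = E/h).
Ratio = 2.140e11 / 4.715e13 = 4.54e-3.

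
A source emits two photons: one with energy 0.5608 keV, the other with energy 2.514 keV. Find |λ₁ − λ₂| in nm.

1.72 nm

Using λ = hc/E: λ₁ = 2.2108e-9 m, λ₂ = 4.9318e-10 m.
|Δλ| = |2.2108e-9 − 4.9318e-10| = 1.72e-9 m = 1.72 nm.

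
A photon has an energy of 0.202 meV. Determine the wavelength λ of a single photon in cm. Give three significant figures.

0.614 cm

Use h = 6.62607015e-34 J·s, c = 2.99792458e8 m/s, 1 eV = 1.602176634e-19 J.
Convert to SI: E = 0.202 meV = 3.2364e-23 J.
The photon relation is λ = hc/E, giving λ = 0.006138 m.
Converting to cm: λ = 0.6138 cm ≈ 0.614 cm.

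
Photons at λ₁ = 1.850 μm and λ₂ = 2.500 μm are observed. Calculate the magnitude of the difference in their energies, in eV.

Using E = hc/λ: E₁ = 1.0738 × 10^-19 J, E₂ = 7.9458 × 10^-20 J.
|ΔE| = |1.0738 × 10^-19 − 7.9458 × 10^-20| = 2.79 × 10^-20 J = 0.174 eV.

0.174 eV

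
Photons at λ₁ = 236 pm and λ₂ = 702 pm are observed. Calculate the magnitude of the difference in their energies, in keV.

3.49 keV

Using E = hc/λ: E₁ = 8.417e-16 J, E₂ = 2.830e-16 J.
|ΔE| = |8.417e-16 − 2.830e-16| = 5.59e-16 J = 3.49 keV.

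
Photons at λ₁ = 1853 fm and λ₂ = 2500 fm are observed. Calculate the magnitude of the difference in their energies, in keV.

Using E = hc/λ: E₁ = 1.0720 × 10^-13 J, E₂ = 7.9458 × 10^-14 J.
|ΔE| = |1.0720 × 10^-13 − 7.9458 × 10^-14| = 2.77 × 10^-14 J = 173 keV.

173 keV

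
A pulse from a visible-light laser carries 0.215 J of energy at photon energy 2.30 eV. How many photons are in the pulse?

5.83 × 10^17 photons

Per-photon energy: E = 3.685 × 10^-19 J (from energy = 2.30 eV).
N = E_total / E_photon = 0.215 J / 3.685 × 10^-19 J = 5.83 × 10^17.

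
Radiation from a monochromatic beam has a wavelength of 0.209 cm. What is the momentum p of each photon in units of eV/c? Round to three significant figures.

5.93 × 10^-4 eV/c

Use h = 6.62607015 × 10^-34 J·s, c = 2.99792458 × 10^8 m/s, 1 eV = 1.602176634 × 10^-19 J.
First convert: λ = 0.209 cm = 0.00209 m.
Apply p = h/λ: p = 3.170 × 10^-31 kg·m/s.
Converting to eV/c: p = 5.932 × 10^-4 eV/c ≈ 5.93 × 10^-4 eV/c.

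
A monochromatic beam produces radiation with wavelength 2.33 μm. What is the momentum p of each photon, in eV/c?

Take h = 6.62607015e-34 J·s, c = 2.99792458e8 m/s, 1 eV = 1.602176634e-19 J.
First convert: λ = 2.33 μm = 2.33e-6 m.
Since p = h/λ for a photon, p = 2.844e-28 kg·m/s.
Converting to eV/c: p = 0.5321 eV/c ≈ 0.532 eV/c.

0.532 eV/c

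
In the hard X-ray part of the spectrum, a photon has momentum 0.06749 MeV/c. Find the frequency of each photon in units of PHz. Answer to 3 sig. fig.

Convert to SI: p = 0.06749 MeV/c = 3.6069e-23 kg·m/s.
The photon relation is f = pc/h, giving f = 1.632e19 Hz.
Converting to PHz: f = 16320 PHz ≈ 1.63e4 PHz.

1.63e4 PHz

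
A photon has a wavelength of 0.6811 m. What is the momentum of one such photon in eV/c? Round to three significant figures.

The photon relation is p = h/λ, giving p = 9.728 × 10^-34 kg·m/s.
Converting to eV/c: p = 1.820 × 10^-6 eV/c ≈ 1.82 × 10^-6 eV/c.

1.82 × 10^-6 eV/c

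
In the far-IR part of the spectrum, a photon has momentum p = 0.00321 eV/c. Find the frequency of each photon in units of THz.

0.776 THz

First convert: p = 0.00321 eV/c = 1.7155e-30 kg·m/s.
Since f = pc/h for a photon, f = 7.762e11 Hz.
Converting to THz: f = 0.7762 THz ≈ 0.776 THz.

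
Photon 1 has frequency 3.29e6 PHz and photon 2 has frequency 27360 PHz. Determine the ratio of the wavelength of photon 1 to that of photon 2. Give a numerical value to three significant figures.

λ_1 = 9.112e-14 m (from frequency = 3.29e6 PHz, via λ = c/f).
λ_2 = 1.096e-11 m (from frequency = 27360 PHz, via λ = c/f).
Ratio = 9.112e-14 / 1.096e-11 = 8.32e-3.

8.32e-3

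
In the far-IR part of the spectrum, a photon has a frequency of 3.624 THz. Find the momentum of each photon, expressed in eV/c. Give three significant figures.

In SI units: f = 3.624 THz = 3.624 × 10^12 Hz.
Since p = hf/c for a photon, p = 8.010 × 10^-30 kg·m/s.
Converting to eV/c: p = 0.01499 eV/c ≈ 0.0150 eV/c.

0.0150 eV/c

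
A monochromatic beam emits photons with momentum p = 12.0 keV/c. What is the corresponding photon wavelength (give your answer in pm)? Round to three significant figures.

Use h = 6.62607015 × 10^-34 J·s, c = 2.99792458 × 10^8 m/s, 1 eV = 1.602176634 × 10^-19 J.
In SI units: p = 12.0 keV/c = 6.4131 × 10^-24 kg·m/s.
Since λ = h/p for a photon, λ = 1.033 × 10^-10 m.
Converting to pm: λ = 103.3 pm ≈ 103 pm.

103 pm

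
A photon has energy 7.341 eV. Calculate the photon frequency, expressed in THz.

1780 THz

Convert to SI: E = 7.341 eV = 1.1762 × 10^-18 J.
Apply f = E/h: f = 1.775 × 10^15 Hz.
Converting to THz: f = 1775 THz ≈ 1780 THz.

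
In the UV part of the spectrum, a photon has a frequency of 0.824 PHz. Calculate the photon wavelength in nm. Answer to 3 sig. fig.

First convert: f = 0.824 PHz = 8.24e14 Hz.
The photon relation is λ = c/f, giving λ = 3.638e-7 m.
Converting to nm: λ = 363.8 nm ≈ 364 nm.

364 nm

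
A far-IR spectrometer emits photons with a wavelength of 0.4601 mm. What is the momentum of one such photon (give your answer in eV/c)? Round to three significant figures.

2.69·10^-3 eV/c

Use h = 6.62607015·10^-34 J·s, c = 2.99792458·10^8 m/s, 1 eV = 1.602176634·10^-19 J.
Convert to SI: λ = 0.4601 mm = 4.601·10^-4 m.
Since p = h/λ for a photon, p = 1.440·10^-30 kg·m/s.
Converting to eV/c: p = 0.002695 eV/c ≈ 2.69·10^-3 eV/c.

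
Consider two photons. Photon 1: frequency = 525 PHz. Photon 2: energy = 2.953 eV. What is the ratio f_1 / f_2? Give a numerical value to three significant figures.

f_1 = 5.250·10^17 Hz (from frequency = 525 PHz, via f given directly).
f_2 = 7.140·10^14 Hz (from energy = 2.953 eV, via f = E/h).
Ratio = 5.250·10^17 / 7.140·10^14 = 735.

735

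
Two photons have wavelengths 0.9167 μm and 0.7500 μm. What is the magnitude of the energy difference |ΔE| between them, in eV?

0.301 eV

Using E = hc/λ: E₁ = 2.1670e-19 J, E₂ = 2.6486e-19 J.
|ΔE| = |2.1670e-19 − 2.6486e-19| = 4.82e-20 J = 0.301 eV.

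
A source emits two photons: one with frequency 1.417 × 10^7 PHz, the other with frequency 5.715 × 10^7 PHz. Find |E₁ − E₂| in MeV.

Using E = hf: E₁ = 9.3891 × 10^-12 J, E₂ = 3.7868 × 10^-11 J.
|ΔE| = |9.3891 × 10^-12 − 3.7868 × 10^-11| = 2.85 × 10^-11 J = 178 MeV.

178 MeV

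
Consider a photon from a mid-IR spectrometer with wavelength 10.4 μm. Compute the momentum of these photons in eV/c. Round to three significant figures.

Take h = 6.62607015·10^-34 J·s, c = 2.99792458·10^8 m/s, 1 eV = 1.602176634·10^-19 J.
Convert to SI: λ = 10.4 μm = 1.04·10^-5 m.
The photon relation is p = h/λ, giving p = 6.371·10^-29 kg·m/s.
Converting to eV/c: p = 0.1192 eV/c ≈ 0.119 eV/c.

0.119 eV/c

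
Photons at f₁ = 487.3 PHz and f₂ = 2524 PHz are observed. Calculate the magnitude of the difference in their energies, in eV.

Using E = hf: E₁ = 3.2289 × 10^-16 J, E₂ = 1.6724 × 10^-15 J.
|ΔE| = |3.2289 × 10^-16 − 1.6724 × 10^-15| = 1.35 × 10^-15 J = 8420 eV.

8420 eV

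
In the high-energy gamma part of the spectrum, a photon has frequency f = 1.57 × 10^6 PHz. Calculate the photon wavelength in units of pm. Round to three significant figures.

0.191 pm

In SI units: f = 1.57 × 10^6 PHz = 1.57 × 10^21 Hz.
Since λ = c/f for a photon, λ = 1.910 × 10^-13 m.
Converting to pm: λ = 0.1910 pm ≈ 0.191 pm.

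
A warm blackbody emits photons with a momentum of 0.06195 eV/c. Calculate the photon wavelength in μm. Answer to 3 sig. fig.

Convert to SI: p = 0.06195 eV/c = 3.3108 × 10^-29 kg·m/s.
The photon relation is λ = h/p, giving λ = 2.001 × 10^-5 m.
Converting to μm: λ = 20.01 μm ≈ 20.0 μm.

20.0 μm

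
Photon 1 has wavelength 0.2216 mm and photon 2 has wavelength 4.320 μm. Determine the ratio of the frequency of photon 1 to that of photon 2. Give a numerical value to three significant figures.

0.0195

f_1 = 1.353 × 10^12 Hz (from wavelength = 0.2216 mm, via f = c/λ).
f_2 = 6.940 × 10^13 Hz (from wavelength = 4.320 μm, via f = c/λ).
Ratio = 1.353 × 10^12 / 6.940 × 10^13 = 0.0195.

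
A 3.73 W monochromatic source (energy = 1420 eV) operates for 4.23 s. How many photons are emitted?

6.94e16 photons

Total energy: E_total = P·t = 3.73 × 4.23 = 15.78 J.
Per-photon energy: E = 2.275e-16 J.
N = E_total / E_photon = 6.94e16.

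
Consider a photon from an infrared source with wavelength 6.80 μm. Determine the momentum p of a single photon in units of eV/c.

Use h = 6.62607015e-34 J·s, c = 2.99792458e8 m/s, 1 eV = 1.602176634e-19 J.
First convert: λ = 6.80 μm = 6.80e-6 m.
The photon relation is p = h/λ, giving p = 9.744e-29 kg·m/s.
Converting to eV/c: p = 0.1823 eV/c ≈ 0.182 eV/c.

0.182 eV/c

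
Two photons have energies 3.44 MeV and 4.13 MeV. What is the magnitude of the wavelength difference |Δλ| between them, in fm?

60.2 fm

Using λ = hc/E: λ₁ = 3.604e-13 m, λ₂ = 3.002e-13 m.
|Δλ| = |3.604e-13 − 3.002e-13| = 6.02e-14 m = 60.2 fm.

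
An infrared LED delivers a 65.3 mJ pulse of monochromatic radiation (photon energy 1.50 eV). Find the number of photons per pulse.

Per-photon energy: E = 2.403e-19 J (from energy = 1.50 eV).
N = E_total / E_photon = 0.0653 J / 2.403e-19 J = 2.72e17.

2.72e17 photons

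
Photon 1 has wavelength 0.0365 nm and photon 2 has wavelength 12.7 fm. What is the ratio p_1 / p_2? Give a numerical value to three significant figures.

p_1 = 1.815·10^-23 kg·m/s (from wavelength = 0.0365 nm, via p = h/λ).
p_2 = 5.217·10^-20 kg·m/s (from wavelength = 12.7 fm, via p = h/λ).
Ratio = 1.815·10^-23 / 5.217·10^-20 = 3.48·10^-4.

3.48·10^-4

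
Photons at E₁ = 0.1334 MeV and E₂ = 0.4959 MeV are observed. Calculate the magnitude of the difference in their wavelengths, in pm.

Using λ = hc/E: λ₁ = 9.2942·10^-12 m, λ₂ = 2.5002·10^-12 m.
|Δλ| = |9.2942·10^-12 − 2.5002·10^-12| = 6.79·10^-12 m = 6.79 pm.

6.79 pm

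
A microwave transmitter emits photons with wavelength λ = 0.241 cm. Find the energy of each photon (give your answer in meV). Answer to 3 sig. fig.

0.514 meV

Take h = 6.62607015e-34 J·s, c = 2.99792458e8 m/s, 1 eV = 1.602176634e-19 J.
First convert: λ = 0.241 cm = 0.00241 m.
The photon relation is E = hc/λ, giving E = 8.243e-23 J.
Converting to meV: E = 0.5145 meV ≈ 0.514 meV.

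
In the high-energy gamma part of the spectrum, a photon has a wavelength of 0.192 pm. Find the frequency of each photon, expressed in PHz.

(c = 2.99792458·10^8 m/s.)
First convert: λ = 0.192 pm = 1.92·10^-13 m.
Since f = c/λ for a photon, f = 1.561·10^21 Hz.
Converting to PHz: f = 1.561·10^6 PHz ≈ 1.56·10^6 PHz.

1.56·10^6 PHz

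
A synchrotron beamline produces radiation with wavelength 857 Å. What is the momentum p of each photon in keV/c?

Take h = 6.62607015·10^-34 J·s, c = 2.99792458·10^8 m/s, 1 eV = 1.602176634·10^-19 J.
Convert to SI: λ = 857 Å = 8.57·10^-8 m.
For a photon p = h/λ, so p = 7.732·10^-27 kg·m/s.
Converting to keV/c: p = 0.01447 keV/c ≈ 0.0145 keV/c.

0.0145 keV/c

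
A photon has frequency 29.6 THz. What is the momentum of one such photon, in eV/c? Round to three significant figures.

0.122 eV/c

Take h = 6.62607015e-34 J·s, c = 2.99792458e8 m/s, 1 eV = 1.602176634e-19 J.
First convert: f = 29.6 THz = 2.96e13 Hz.
For a photon p = hf/c, so p = 6.542e-29 kg·m/s.
Converting to eV/c: p = 0.1224 eV/c ≈ 0.122 eV/c.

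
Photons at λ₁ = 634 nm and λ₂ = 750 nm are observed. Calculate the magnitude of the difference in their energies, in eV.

Using E = hc/λ: E₁ = 3.133 × 10^-19 J, E₂ = 2.649 × 10^-19 J.
|ΔE| = |3.133 × 10^-19 − 2.649 × 10^-19| = 4.85 × 10^-20 J = 0.302 eV.

0.302 eV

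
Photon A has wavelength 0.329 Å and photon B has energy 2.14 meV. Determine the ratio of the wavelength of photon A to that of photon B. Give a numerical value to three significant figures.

5.68e-8

λ_A = 3.290e-11 m (from wavelength = 0.329 Å, via λ given directly).
λ_B = 5.794e-4 m (from energy = 2.14 meV, via λ = hc/E).
Ratio = 3.290e-11 / 5.794e-4 = 5.68e-8.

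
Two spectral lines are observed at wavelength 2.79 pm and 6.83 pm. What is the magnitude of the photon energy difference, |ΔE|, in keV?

Using E = hc/λ: E₁ = 7.120e-14 J, E₂ = 2.908e-14 J.
|ΔE| = |7.120e-14 − 2.908e-14| = 4.21e-14 J = 263 keV.

263 keV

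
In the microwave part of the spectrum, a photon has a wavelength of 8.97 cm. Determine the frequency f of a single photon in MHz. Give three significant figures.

3340 MHz

In SI units: λ = 8.97 cm = 0.0897 m.
For a photon f = c/λ, so f = 3.342e9 Hz.
Converting to MHz: f = 3342 MHz ≈ 3340 MHz.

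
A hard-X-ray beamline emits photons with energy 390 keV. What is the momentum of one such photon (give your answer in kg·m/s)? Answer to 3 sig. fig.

2.08·10^-22 kg·m/s

(c = 2.99792458·10^8 m/s, 1 eV = 1.602176634·10^-19 J.)
In SI units: E = 390 keV = 6.2485·10^-14 J.
For a photon p = E/c, so p = 2.084·10^-22 kg·m/s.
So p ≈ 2.08·10^-22 kg·m/s.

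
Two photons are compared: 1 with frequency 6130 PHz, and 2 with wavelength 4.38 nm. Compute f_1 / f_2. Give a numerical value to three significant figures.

f_1 = 6.130 × 10^18 Hz (from frequency = 6130 PHz, via f given directly).
f_2 = 6.845 × 10^16 Hz (from wavelength = 4.38 nm, via f = c/λ).
Ratio = 6.130 × 10^18 / 6.845 × 10^16 = 89.6.

89.6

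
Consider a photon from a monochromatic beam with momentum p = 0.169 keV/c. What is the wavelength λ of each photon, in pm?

7340 pm

(h = 6.62607015 × 10^-34 J·s, c = 2.99792458 × 10^8 m/s, 1 eV = 1.602176634 × 10^-19 J.)
Convert to SI: p = 0.169 keV/c = 9.0318 × 10^-26 kg·m/s.
Apply λ = h/p: λ = 7.336 × 10^-9 m.
Converting to pm: λ = 7336 pm ≈ 7340 pm.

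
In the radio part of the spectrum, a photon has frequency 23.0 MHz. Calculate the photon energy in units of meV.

9.51 × 10^-5 meV

Take h = 6.62607015 × 10^-34 J·s, 1 eV = 1.602176634 × 10^-19 J.
In SI units: f = 23.0 MHz = 2.30 × 10^7 Hz.
The photon relation is E = hf, giving E = 1.524 × 10^-26 J.
Converting to meV: E = 9.512 × 10^-5 meV ≈ 9.51 × 10^-5 meV.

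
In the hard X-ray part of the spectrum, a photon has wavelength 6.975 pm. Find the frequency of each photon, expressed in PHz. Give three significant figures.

4.30 × 10^4 PHz

In SI units: λ = 6.975 pm = 6.975 × 10^-12 m.
For a photon f = c/λ, so f = 4.298 × 10^19 Hz.
Converting to PHz: f = 42980 PHz ≈ 4.30 × 10^4 PHz.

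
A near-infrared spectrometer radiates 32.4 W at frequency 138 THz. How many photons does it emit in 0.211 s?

7.48·10^19 photons

Total energy: E_total = P·t = 32.4 × 0.211 = 6.836 J.
Per-photon energy: E = 9.144·10^-20 J.
N = E_total / E_photon = 7.48·10^19.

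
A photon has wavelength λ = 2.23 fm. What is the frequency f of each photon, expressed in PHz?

Take c = 2.99792458e8 m/s.
Convert to SI: λ = 2.23 fm = 2.23e-15 m.
Since f = c/λ for a photon, f = 1.344e23 Hz.
Converting to PHz: f = 1.344e8 PHz ≈ 1.34e8 PHz.

1.34e8 PHz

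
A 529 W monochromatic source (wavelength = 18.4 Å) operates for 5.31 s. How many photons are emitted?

Total energy: E_total = P·t = 529 × 5.31 = 2809 J.
Per-photon energy: E = 1.080 × 10^-16 J.
N = E_total / E_photon = 2.60 × 10^19.

2.60 × 10^19 photons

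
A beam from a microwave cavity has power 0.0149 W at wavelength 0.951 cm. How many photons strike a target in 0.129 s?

Total energy: E_total = P·t = 0.0149 × 0.129 = 0.001922 J.
Per-photon energy: E = 2.089 × 10^-23 J.
N = E_total / E_photon = 9.20 × 10^19.

9.20 × 10^19 photons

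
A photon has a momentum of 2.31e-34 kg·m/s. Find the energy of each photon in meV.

4.32e-4 meV

(c = 2.99792458e8 m/s, 1 eV = 1.602176634e-19 J.)
The photon relation is E = pc, giving E = 6.925e-26 J.
Converting to meV: E = 4.322e-4 meV ≈ 4.32e-4 meV.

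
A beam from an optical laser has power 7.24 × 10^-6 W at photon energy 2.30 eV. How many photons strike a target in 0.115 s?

Total energy: E_total = P·t = 7.24 × 10^-6 × 0.115 = 8.326 × 10^-7 J.
Per-photon energy: E = 3.685 × 10^-19 J.
N = E_total / E_photon = 2.26 × 10^12.

2.26 × 10^12 photons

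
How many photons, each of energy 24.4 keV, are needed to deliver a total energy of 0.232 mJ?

Per-photon energy: E = 3.909e-15 J (from energy = 24.4 keV).
N = E_total / E_photon = 2.32e-4 J / 3.909e-15 J = 5.93e10.

5.93e10 photons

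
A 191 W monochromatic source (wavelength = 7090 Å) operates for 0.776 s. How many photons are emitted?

Total energy: E_total = P·t = 191 × 0.776 = 148.2 J.
Per-photon energy: E = 2.802·10^-19 J.
N = E_total / E_photon = 5.29·10^20.

5.29·10^20 photons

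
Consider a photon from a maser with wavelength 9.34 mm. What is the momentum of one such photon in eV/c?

Use h = 6.62607015 × 10^-34 J·s, c = 2.99792458 × 10^8 m/s, 1 eV = 1.602176634 × 10^-19 J.
In SI units: λ = 9.34 mm = 0.00934 m.
For a photon p = h/λ, so p = 7.094 × 10^-32 kg·m/s.
Converting to eV/c: p = 1.327 × 10^-4 eV/c ≈ 1.33 × 10^-4 eV/c.

1.33 × 10^-4 eV/c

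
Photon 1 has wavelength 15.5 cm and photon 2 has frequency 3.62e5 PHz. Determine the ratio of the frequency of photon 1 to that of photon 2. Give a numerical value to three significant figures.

5.34e-12

f_1 = 1.934e9 Hz (from wavelength = 15.5 cm, via f = c/λ).
f_2 = 3.620e20 Hz (from frequency = 3.62e5 PHz, via f given directly).
Ratio = 1.934e9 / 3.620e20 = 5.34e-12.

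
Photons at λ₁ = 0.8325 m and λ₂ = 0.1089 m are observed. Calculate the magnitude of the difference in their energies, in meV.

9.90·10^-3 meV

Using E = hc/λ: E₁ = 2.3861·10^-25 J, E₂ = 1.8241·10^-24 J.
|ΔE| = |2.3861·10^-25 − 1.8241·10^-24| = 1.59·10^-24 J = 9.90·10^-3 meV.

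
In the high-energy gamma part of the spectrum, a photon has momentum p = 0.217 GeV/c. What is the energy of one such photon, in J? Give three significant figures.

3.48e-11 J

Take c = 2.99792458e8 m/s, 1 eV = 1.602176634e-19 J.
In SI units: p = 0.217 GeV/c = 1.1597e-19 kg·m/s.
For a photon E = pc, so E = 3.477e-11 J.
So E ≈ 3.48e-11 J.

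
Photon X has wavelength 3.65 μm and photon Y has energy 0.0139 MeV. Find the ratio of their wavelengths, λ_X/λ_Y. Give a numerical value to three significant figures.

λ_X = 3.650e-6 m (from wavelength = 3.65 μm, via λ given directly).
λ_Y = 8.920e-11 m (from energy = 0.0139 MeV, via λ = hc/E).
Ratio = 3.650e-6 / 8.920e-11 = 4.09e4.

4.09e4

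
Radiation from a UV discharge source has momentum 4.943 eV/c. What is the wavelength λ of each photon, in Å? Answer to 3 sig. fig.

2510 Å

First convert: p = 4.943 eV/c = 2.6417 × 10^-27 kg·m/s.
For a photon λ = h/p, so λ = 2.508 × 10^-7 m.
Converting to Å: λ = 2508 Å ≈ 2510 Å.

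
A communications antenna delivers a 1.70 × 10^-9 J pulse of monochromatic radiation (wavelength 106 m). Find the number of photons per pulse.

Per-photon energy: E = 1.874 × 10^-27 J (from wavelength = 106 m).
N = E_total / E_photon = 1.70 × 10^-9 J / 1.874 × 10^-27 J = 9.07 × 10^17.

9.07 × 10^17 photons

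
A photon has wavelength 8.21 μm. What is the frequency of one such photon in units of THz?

Take c = 2.99792458e8 m/s.
First convert: λ = 8.21 μm = 8.21e-6 m.
Apply f = c/λ: f = 3.652e13 Hz.
Converting to THz: f = 36.52 THz ≈ 36.5 THz.

36.5 THz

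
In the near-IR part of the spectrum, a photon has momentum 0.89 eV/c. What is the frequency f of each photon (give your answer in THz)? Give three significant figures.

215 THz

Take h = 6.62607015 × 10^-34 J·s, c = 2.99792458 × 10^8 m/s, 1 eV = 1.602176634 × 10^-19 J.
First convert: p = 0.89 eV/c = 4.7564 × 10^-28 kg·m/s.
For a photon f = pc/h, so f = 2.152 × 10^14 Hz.
Converting to THz: f = 215.2 THz ≈ 215 THz.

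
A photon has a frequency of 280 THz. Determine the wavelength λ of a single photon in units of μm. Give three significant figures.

1.07 μm

Take c = 2.99792458e8 m/s.
In SI units: f = 280 THz = 2.8e14 Hz.
Since λ = c/f for a photon, λ = 1.071e-6 m.
Converting to μm: λ = 1.071 μm ≈ 1.07 μm.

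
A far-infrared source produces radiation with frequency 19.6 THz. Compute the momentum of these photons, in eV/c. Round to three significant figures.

Take h = 6.62607015e-34 J·s, c = 2.99792458e8 m/s, 1 eV = 1.602176634e-19 J.
First convert: f = 19.6 THz = 1.96e13 Hz.
Since p = hf/c for a photon, p = 4.332e-29 kg·m/s.
Converting to eV/c: p = 0.08106 eV/c ≈ 0.0811 eV/c.

0.0811 eV/c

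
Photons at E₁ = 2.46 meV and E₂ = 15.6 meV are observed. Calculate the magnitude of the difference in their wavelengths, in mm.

0.425 mm

Using λ = hc/E: λ₁ = 5.040e-4 m, λ₂ = 7.948e-5 m.
|Δλ| = |5.040e-4 − 7.948e-5| = 4.25e-4 m = 0.425 mm.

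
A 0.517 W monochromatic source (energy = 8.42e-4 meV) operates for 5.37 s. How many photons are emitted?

2.06e25 photons

Total energy: E_total = P·t = 0.517 × 5.37 = 2.776 J.
Per-photon energy: E = 1.349e-25 J.
N = E_total / E_photon = 2.06e25.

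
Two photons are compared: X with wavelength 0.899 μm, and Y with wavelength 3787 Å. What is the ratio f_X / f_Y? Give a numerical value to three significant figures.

f_X = 3.335 × 10^14 Hz (from wavelength = 0.899 μm, via f = c/λ).
f_Y = 7.916 × 10^14 Hz (from wavelength = 3787 Å, via f = c/λ).
Ratio = 3.335 × 10^14 / 7.916 × 10^14 = 0.421.

0.421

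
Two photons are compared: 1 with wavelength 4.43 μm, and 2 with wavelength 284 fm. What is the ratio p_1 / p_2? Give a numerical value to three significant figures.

p_1 = 1.496 × 10^-28 kg·m/s (from wavelength = 4.43 μm, via p = h/λ).
p_2 = 2.333 × 10^-21 kg·m/s (from wavelength = 284 fm, via p = h/λ).
Ratio = 1.496 × 10^-28 / 2.333 × 10^-21 = 6.41 × 10^-8.

6.41 × 10^-8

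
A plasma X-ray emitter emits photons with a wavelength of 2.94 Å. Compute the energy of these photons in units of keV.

Take h = 6.62607015e-34 J·s, c = 2.99792458e8 m/s, 1 eV = 1.602176634e-19 J.
Convert to SI: λ = 2.94 Å = 2.94e-10 m.
For a photon E = hc/λ, so E = 6.757e-16 J.
Converting to keV: E = 4.217 keV ≈ 4.22 keV.

4.22 keV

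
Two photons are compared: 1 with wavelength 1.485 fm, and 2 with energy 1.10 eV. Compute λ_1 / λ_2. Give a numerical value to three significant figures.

λ_1 = 1.485e-15 m (from wavelength = 1.485 fm, via λ given directly).
λ_2 = 1.127e-6 m (from energy = 1.10 eV, via λ = hc/E).
Ratio = 1.485e-15 / 1.127e-6 = 1.32e-9.

1.32e-9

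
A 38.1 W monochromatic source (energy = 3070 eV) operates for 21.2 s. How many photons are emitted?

1.64e18 photons

Total energy: E_total = P·t = 38.1 × 21.2 = 807.7 J.
Per-photon energy: E = 4.919e-16 J.
N = E_total / E_photon = 1.64e18.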